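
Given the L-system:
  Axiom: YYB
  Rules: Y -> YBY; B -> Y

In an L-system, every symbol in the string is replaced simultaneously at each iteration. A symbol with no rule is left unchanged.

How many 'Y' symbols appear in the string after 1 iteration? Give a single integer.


Step 0: YYB  (2 'Y')
Step 1: YBYYBYY  (5 'Y')

Answer: 5


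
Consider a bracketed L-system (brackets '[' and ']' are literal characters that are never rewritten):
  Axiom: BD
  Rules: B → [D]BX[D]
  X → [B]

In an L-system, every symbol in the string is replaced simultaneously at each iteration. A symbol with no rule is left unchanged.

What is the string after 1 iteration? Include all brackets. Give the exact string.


Step 0: BD
Step 1: [D]BX[D]D

Answer: [D]BX[D]D


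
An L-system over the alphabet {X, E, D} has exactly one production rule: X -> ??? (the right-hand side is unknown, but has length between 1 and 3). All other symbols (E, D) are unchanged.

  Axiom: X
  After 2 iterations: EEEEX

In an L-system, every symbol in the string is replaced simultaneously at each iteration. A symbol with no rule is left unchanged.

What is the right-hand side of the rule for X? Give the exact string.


Trying X -> EEX:
  Step 0: X
  Step 1: EEX
  Step 2: EEEEX
Matches the given result.

Answer: EEX


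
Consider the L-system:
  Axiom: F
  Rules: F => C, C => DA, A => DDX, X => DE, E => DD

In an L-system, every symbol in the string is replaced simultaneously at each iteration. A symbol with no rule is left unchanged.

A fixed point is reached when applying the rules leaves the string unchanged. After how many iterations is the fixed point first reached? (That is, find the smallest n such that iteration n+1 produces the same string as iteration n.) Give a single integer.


Step 0: F
Step 1: C
Step 2: DA
Step 3: DDDX
Step 4: DDDDE
Step 5: DDDDDD
Step 6: DDDDDD  (unchanged — fixed point at step 5)

Answer: 5


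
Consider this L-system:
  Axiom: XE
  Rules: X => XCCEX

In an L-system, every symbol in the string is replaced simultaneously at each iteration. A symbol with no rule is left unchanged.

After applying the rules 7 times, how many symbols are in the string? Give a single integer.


Step 0: length = 2
Step 1: length = 6
Step 2: length = 14
Step 3: length = 30
Step 4: length = 62
Step 5: length = 126
Step 6: length = 254
Step 7: length = 510

Answer: 510


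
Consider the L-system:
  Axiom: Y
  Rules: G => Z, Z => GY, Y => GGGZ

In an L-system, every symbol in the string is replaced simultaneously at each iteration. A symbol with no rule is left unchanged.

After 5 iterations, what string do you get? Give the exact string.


Step 0: Y
Step 1: GGGZ
Step 2: ZZZGY
Step 3: GYGYGYZGGGZ
Step 4: ZGGGZZGGGZZGGGZGYZZZGY
Step 5: GYZZZGYGYZZZGYGYZZZGYZGGGZGYGYGYZGGGZ

Answer: GYZZZGYGYZZZGYGYZZZGYZGGGZGYGYGYZGGGZ


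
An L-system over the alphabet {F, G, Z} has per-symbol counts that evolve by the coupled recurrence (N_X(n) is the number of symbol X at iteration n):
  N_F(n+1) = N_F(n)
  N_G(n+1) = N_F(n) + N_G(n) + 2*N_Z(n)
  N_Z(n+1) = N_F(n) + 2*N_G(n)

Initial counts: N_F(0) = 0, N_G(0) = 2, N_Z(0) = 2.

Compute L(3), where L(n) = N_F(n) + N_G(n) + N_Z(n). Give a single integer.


Step 0: N_F=0, N_G=2, N_Z=2, L=4
Step 1: N_F=0, N_G=6, N_Z=4, L=10
Step 2: N_F=0, N_G=14, N_Z=12, L=26
Step 3: N_F=0, N_G=38, N_Z=28, L=66

Answer: 66


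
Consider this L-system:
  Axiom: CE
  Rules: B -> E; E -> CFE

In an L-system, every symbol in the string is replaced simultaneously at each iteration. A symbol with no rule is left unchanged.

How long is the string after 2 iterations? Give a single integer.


Answer: 6

Derivation:
Step 0: length = 2
Step 1: length = 4
Step 2: length = 6


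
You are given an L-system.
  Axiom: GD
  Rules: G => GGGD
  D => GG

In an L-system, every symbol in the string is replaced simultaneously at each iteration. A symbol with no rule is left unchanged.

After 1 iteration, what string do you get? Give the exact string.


Step 0: GD
Step 1: GGGDGG

Answer: GGGDGG


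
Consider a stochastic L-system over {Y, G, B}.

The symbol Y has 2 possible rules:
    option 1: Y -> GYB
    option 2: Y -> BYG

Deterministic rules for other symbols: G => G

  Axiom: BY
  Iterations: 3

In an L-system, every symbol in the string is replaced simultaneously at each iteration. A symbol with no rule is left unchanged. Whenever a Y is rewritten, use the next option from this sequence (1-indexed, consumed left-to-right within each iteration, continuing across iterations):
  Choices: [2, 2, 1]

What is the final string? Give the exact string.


Answer: BBBGYBGG

Derivation:
Step 0: BY
Step 1: BBYG  (used choices [2])
Step 2: BBBYGG  (used choices [2])
Step 3: BBBGYBGG  (used choices [1])


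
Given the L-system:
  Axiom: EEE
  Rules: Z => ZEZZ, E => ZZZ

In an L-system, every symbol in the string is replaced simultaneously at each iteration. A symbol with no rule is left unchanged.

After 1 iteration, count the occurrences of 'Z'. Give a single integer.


Answer: 9

Derivation:
Step 0: EEE  (0 'Z')
Step 1: ZZZZZZZZZ  (9 'Z')


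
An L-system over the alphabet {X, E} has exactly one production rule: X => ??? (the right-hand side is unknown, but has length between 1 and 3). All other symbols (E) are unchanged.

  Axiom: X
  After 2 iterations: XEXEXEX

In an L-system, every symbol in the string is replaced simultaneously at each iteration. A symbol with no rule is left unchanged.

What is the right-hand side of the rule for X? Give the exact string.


Trying X => XEX:
  Step 0: X
  Step 1: XEX
  Step 2: XEXEXEX
Matches the given result.

Answer: XEX


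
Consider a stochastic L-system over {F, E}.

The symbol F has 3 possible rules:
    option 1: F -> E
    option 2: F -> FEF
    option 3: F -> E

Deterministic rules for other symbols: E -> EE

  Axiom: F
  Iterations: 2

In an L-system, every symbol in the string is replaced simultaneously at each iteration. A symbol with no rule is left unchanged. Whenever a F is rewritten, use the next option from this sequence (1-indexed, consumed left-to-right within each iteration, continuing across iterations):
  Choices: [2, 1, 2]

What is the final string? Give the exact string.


Step 0: F
Step 1: FEF  (used choices [2])
Step 2: EEEFEF  (used choices [1, 2])

Answer: EEEFEF


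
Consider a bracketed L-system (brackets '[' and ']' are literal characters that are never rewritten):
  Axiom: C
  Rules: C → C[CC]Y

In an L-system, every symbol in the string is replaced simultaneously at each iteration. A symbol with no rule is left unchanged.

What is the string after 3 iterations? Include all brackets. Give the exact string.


Step 0: C
Step 1: C[CC]Y
Step 2: C[CC]Y[C[CC]YC[CC]Y]Y
Step 3: C[CC]Y[C[CC]YC[CC]Y]Y[C[CC]Y[C[CC]YC[CC]Y]YC[CC]Y[C[CC]YC[CC]Y]Y]Y

Answer: C[CC]Y[C[CC]YC[CC]Y]Y[C[CC]Y[C[CC]YC[CC]Y]YC[CC]Y[C[CC]YC[CC]Y]Y]Y


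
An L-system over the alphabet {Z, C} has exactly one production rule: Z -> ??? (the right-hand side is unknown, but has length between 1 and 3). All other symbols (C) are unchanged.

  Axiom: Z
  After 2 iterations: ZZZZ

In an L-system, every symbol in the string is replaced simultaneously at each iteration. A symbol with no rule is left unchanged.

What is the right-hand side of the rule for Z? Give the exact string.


Answer: ZZ

Derivation:
Trying Z -> ZZ:
  Step 0: Z
  Step 1: ZZ
  Step 2: ZZZZ
Matches the given result.


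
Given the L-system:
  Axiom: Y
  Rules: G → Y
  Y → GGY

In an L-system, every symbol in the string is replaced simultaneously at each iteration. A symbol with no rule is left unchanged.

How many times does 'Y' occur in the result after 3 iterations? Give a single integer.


Answer: 5

Derivation:
Step 0: Y  (1 'Y')
Step 1: GGY  (1 'Y')
Step 2: YYGGY  (3 'Y')
Step 3: GGYGGYYYGGY  (5 'Y')


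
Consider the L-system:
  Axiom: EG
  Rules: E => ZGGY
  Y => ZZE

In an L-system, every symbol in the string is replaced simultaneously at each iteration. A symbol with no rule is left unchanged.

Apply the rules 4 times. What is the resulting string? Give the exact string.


Answer: ZGGZZZGGZZEG

Derivation:
Step 0: EG
Step 1: ZGGYG
Step 2: ZGGZZEG
Step 3: ZGGZZZGGYG
Step 4: ZGGZZZGGZZEG


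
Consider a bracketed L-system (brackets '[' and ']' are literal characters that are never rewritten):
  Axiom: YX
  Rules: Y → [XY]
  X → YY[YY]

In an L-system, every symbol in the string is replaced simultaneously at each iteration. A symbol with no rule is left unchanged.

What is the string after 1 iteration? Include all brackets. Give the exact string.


Step 0: YX
Step 1: [XY]YY[YY]

Answer: [XY]YY[YY]


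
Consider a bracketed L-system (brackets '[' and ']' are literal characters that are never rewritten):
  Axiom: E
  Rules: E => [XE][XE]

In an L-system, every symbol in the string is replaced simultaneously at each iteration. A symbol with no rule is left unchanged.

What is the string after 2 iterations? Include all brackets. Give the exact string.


Answer: [X[XE][XE]][X[XE][XE]]

Derivation:
Step 0: E
Step 1: [XE][XE]
Step 2: [X[XE][XE]][X[XE][XE]]


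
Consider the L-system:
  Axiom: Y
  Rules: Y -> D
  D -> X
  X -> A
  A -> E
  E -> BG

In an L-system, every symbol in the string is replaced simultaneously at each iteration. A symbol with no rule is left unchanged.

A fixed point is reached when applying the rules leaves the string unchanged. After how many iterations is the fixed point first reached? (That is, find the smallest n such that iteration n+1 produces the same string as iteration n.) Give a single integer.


Answer: 5

Derivation:
Step 0: Y
Step 1: D
Step 2: X
Step 3: A
Step 4: E
Step 5: BG
Step 6: BG  (unchanged — fixed point at step 5)


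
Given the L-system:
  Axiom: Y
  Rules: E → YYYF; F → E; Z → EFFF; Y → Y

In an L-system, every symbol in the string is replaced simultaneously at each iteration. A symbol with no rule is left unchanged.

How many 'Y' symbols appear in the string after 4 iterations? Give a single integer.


Step 0: Y  (1 'Y')
Step 1: Y  (1 'Y')
Step 2: Y  (1 'Y')
Step 3: Y  (1 'Y')
Step 4: Y  (1 'Y')

Answer: 1


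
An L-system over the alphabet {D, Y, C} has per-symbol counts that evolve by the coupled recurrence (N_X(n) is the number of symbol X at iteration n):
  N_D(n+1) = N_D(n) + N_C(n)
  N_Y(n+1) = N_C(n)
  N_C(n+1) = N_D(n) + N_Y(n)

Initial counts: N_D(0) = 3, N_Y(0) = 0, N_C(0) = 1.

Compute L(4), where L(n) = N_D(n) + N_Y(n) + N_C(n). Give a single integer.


Step 0: N_D=3, N_Y=0, N_C=1, L=4
Step 1: N_D=4, N_Y=1, N_C=3, L=8
Step 2: N_D=7, N_Y=3, N_C=5, L=15
Step 3: N_D=12, N_Y=5, N_C=10, L=27
Step 4: N_D=22, N_Y=10, N_C=17, L=49

Answer: 49


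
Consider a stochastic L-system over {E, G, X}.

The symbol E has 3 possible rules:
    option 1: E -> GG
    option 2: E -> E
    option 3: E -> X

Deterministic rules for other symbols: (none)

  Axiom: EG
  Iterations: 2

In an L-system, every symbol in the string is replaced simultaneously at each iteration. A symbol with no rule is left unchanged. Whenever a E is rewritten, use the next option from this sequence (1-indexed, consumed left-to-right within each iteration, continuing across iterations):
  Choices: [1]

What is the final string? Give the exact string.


Step 0: EG
Step 1: GGG  (used choices [1])
Step 2: GGG  (used choices [])

Answer: GGG


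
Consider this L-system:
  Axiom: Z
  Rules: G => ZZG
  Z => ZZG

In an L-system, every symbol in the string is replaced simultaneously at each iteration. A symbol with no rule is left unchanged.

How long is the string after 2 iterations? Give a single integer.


Answer: 9

Derivation:
Step 0: length = 1
Step 1: length = 3
Step 2: length = 9


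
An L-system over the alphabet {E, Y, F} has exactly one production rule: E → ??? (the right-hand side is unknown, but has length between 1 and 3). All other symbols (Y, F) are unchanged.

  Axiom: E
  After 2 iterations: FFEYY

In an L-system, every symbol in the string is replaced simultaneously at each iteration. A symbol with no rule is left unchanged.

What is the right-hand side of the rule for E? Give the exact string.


Trying E → FEY:
  Step 0: E
  Step 1: FEY
  Step 2: FFEYY
Matches the given result.

Answer: FEY


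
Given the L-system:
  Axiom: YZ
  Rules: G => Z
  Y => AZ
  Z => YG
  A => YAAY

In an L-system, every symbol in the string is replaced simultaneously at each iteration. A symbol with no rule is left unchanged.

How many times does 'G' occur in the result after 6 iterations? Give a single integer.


Step 0: YZ  (0 'G')
Step 1: AZYG  (1 'G')
Step 2: YAAYYGAZZ  (1 'G')
Step 3: AZYAAYYAAYAZAZZYAAYYGYG  (2 'G')
Step 4: YAAYYGAZYAAYYAAYAZAZYAAYYAAYAZYAAYYGYAAYYGYGAZYAAYYAAYAZAZZAZZ  (4 'G')
Step 5: AZYAAYYAAYAZAZZYAAYYGAZYAAYYAAYAZAZYAAYYAAYAZYAAYYGYAAYYGAZYAAYYAAYAZAZYAAYYAAYAZYAAYYGAZYAAYYAAYAZAZZAZYAAYYAAYAZAZZAZZYAAYYGAZYAAYYAAYAZAZYAAYYAAYAZYAAYYGYAAYYGYGYAAYYGYG  (10 'G')
Step 6: YAAYYGAZYAAYYAAYAZAZYAAYYAAYAZYAAYYGYAAYYGYGAZYAAYYAAYAZAZZYAAYYGAZYAAYYAAYAZAZYAAYYAAYAZYAAYYGYAAYYGAZYAAYYAAYAZAZYAAYYAAYAZYAAYYGAZYAAYYAAYAZAZZAZYAAYYAAYAZAZZYAAYYGAZYAAYYAAYAZAZYAAYYAAYAZYAAYYGYAAYYGAZYAAYYAAYAZAZYAAYYAAYAZYAAYYGAZYAAYYAAYAZAZZYAAYYGAZYAAYYAAYAZAZYAAYYAAYAZYAAYYGYAAYYGYGYAAYYGAZYAAYYAAYAZAZYAAYYAAYAZYAAYYGYAAYYGYGYAAYYGYGAZYAAYYAAYAZAZZYAAYYGAZYAAYYAAYAZAZYAAYYAAYAZYAAYYGYAAYYGAZYAAYYAAYAZAZYAAYYAAYAZYAAYYGAZYAAYYAAYAZAZZAZYAAYYAAYAZAZZAZZAZYAAYYAAYAZAZZAZZ  (26 'G')

Answer: 26


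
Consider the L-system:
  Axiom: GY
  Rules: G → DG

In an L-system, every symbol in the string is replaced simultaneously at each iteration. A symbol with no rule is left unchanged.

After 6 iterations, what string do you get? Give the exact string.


Step 0: GY
Step 1: DGY
Step 2: DDGY
Step 3: DDDGY
Step 4: DDDDGY
Step 5: DDDDDGY
Step 6: DDDDDDGY

Answer: DDDDDDGY


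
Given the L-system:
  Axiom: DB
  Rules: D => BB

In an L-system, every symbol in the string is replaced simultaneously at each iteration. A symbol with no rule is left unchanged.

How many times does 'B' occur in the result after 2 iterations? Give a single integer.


Step 0: DB  (1 'B')
Step 1: BBB  (3 'B')
Step 2: BBB  (3 'B')

Answer: 3


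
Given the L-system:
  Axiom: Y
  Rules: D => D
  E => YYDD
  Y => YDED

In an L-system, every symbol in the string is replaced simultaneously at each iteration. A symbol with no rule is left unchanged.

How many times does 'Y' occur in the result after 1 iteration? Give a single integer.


Answer: 1

Derivation:
Step 0: Y  (1 'Y')
Step 1: YDED  (1 'Y')


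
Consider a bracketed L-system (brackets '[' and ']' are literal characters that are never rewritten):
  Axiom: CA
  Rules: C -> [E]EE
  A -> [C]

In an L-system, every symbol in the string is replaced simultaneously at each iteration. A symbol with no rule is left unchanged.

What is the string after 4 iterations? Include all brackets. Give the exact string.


Answer: [E]EE[[E]EE]

Derivation:
Step 0: CA
Step 1: [E]EE[C]
Step 2: [E]EE[[E]EE]
Step 3: [E]EE[[E]EE]
Step 4: [E]EE[[E]EE]


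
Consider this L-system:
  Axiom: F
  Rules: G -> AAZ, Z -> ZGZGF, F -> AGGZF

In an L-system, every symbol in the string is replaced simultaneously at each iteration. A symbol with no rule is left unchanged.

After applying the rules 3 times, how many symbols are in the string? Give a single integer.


Answer: 53

Derivation:
Step 0: length = 1
Step 1: length = 5
Step 2: length = 17
Step 3: length = 53


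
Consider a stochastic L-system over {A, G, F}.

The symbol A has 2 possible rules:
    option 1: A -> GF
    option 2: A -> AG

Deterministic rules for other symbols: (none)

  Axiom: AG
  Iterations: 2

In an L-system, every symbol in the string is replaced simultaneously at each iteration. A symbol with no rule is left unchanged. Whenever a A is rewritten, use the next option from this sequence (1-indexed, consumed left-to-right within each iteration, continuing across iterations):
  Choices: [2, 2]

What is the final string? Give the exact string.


Step 0: AG
Step 1: AGG  (used choices [2])
Step 2: AGGG  (used choices [2])

Answer: AGGG


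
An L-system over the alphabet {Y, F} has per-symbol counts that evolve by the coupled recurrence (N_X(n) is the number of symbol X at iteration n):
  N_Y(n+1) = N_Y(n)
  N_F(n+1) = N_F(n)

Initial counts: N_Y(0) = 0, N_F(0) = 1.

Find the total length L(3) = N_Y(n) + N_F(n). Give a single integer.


Step 0: N_Y=0, N_F=1, L=1
Step 1: N_Y=0, N_F=1, L=1
Step 2: N_Y=0, N_F=1, L=1
Step 3: N_Y=0, N_F=1, L=1

Answer: 1


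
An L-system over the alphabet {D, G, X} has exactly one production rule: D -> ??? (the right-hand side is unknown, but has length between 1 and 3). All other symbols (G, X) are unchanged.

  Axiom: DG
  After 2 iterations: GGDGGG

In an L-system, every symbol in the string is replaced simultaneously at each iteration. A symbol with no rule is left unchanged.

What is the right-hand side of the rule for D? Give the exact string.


Trying D -> GDG:
  Step 0: DG
  Step 1: GDGG
  Step 2: GGDGGG
Matches the given result.

Answer: GDG


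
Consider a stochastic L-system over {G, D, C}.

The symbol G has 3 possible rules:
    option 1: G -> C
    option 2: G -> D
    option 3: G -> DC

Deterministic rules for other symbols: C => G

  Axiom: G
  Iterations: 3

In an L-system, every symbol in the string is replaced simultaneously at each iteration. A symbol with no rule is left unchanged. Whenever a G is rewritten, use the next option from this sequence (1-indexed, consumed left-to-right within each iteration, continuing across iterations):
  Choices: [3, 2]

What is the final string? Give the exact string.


Step 0: G
Step 1: DC  (used choices [3])
Step 2: DG  (used choices [])
Step 3: DD  (used choices [2])

Answer: DD


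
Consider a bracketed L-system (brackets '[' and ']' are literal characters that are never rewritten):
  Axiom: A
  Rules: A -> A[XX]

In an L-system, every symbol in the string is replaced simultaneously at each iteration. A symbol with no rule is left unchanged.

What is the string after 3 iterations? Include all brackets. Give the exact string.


Step 0: A
Step 1: A[XX]
Step 2: A[XX][XX]
Step 3: A[XX][XX][XX]

Answer: A[XX][XX][XX]


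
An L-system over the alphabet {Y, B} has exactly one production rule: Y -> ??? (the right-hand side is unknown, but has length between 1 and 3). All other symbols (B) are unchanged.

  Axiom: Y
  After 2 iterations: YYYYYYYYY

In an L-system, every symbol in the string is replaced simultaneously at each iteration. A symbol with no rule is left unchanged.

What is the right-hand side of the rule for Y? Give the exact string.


Answer: YYY

Derivation:
Trying Y -> YYY:
  Step 0: Y
  Step 1: YYY
  Step 2: YYYYYYYYY
Matches the given result.


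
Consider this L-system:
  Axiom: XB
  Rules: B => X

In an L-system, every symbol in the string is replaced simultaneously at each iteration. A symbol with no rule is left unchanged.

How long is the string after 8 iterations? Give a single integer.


Step 0: length = 2
Step 1: length = 2
Step 2: length = 2
Step 3: length = 2
Step 4: length = 2
Step 5: length = 2
Step 6: length = 2
Step 7: length = 2
Step 8: length = 2

Answer: 2


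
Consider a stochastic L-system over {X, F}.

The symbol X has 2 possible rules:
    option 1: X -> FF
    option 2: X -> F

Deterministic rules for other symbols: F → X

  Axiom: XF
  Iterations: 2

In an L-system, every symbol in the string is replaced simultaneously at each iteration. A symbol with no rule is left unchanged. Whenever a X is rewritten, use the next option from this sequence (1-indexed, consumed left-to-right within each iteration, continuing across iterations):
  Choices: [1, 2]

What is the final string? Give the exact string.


Step 0: XF
Step 1: FFX  (used choices [1])
Step 2: XXF  (used choices [2])

Answer: XXF


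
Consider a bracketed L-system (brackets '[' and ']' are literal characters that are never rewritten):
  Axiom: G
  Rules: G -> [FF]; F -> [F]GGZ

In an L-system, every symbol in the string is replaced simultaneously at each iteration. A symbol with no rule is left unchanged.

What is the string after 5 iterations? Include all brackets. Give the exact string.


Step 0: G
Step 1: [FF]
Step 2: [[F]GGZ[F]GGZ]
Step 3: [[[F]GGZ][FF][FF]Z[[F]GGZ][FF][FF]Z]
Step 4: [[[[F]GGZ][FF][FF]Z][[F]GGZ[F]GGZ][[F]GGZ[F]GGZ]Z[[[F]GGZ][FF][FF]Z][[F]GGZ[F]GGZ][[F]GGZ[F]GGZ]Z]
Step 5: [[[[[F]GGZ][FF][FF]Z][[F]GGZ[F]GGZ][[F]GGZ[F]GGZ]Z][[[F]GGZ][FF][FF]Z[[F]GGZ][FF][FF]Z][[[F]GGZ][FF][FF]Z[[F]GGZ][FF][FF]Z]Z[[[[F]GGZ][FF][FF]Z][[F]GGZ[F]GGZ][[F]GGZ[F]GGZ]Z][[[F]GGZ][FF][FF]Z[[F]GGZ][FF][FF]Z][[[F]GGZ][FF][FF]Z[[F]GGZ][FF][FF]Z]Z]

Answer: [[[[[F]GGZ][FF][FF]Z][[F]GGZ[F]GGZ][[F]GGZ[F]GGZ]Z][[[F]GGZ][FF][FF]Z[[F]GGZ][FF][FF]Z][[[F]GGZ][FF][FF]Z[[F]GGZ][FF][FF]Z]Z[[[[F]GGZ][FF][FF]Z][[F]GGZ[F]GGZ][[F]GGZ[F]GGZ]Z][[[F]GGZ][FF][FF]Z[[F]GGZ][FF][FF]Z][[[F]GGZ][FF][FF]Z[[F]GGZ][FF][FF]Z]Z]


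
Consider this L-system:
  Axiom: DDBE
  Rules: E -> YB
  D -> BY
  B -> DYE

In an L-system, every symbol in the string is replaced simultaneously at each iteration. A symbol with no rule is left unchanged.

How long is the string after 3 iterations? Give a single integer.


Answer: 27

Derivation:
Step 0: length = 4
Step 1: length = 9
Step 2: length = 17
Step 3: length = 27


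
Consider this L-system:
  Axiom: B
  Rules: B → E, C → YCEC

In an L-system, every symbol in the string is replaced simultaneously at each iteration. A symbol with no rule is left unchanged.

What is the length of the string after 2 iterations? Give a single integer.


Answer: 1

Derivation:
Step 0: length = 1
Step 1: length = 1
Step 2: length = 1


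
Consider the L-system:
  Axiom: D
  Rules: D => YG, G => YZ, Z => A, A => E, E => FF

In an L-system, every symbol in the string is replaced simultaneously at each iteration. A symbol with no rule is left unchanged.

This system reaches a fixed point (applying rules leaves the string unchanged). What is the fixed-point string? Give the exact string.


Answer: YYFF

Derivation:
Step 0: D
Step 1: YG
Step 2: YYZ
Step 3: YYA
Step 4: YYE
Step 5: YYFF
Step 6: YYFF  (unchanged — fixed point at step 5)


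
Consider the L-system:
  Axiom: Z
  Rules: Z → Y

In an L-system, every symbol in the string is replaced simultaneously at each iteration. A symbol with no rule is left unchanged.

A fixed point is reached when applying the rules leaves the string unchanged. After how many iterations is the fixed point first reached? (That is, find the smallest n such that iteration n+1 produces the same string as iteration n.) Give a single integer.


Answer: 1

Derivation:
Step 0: Z
Step 1: Y
Step 2: Y  (unchanged — fixed point at step 1)


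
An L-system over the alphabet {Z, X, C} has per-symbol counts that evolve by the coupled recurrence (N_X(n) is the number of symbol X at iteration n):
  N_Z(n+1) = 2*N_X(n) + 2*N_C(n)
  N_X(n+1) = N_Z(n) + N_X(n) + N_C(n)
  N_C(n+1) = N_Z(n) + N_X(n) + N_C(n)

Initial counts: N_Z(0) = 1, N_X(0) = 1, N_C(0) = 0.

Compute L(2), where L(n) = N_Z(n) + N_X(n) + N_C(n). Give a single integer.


Step 0: N_Z=1, N_X=1, N_C=0, L=2
Step 1: N_Z=2, N_X=2, N_C=2, L=6
Step 2: N_Z=8, N_X=6, N_C=6, L=20

Answer: 20


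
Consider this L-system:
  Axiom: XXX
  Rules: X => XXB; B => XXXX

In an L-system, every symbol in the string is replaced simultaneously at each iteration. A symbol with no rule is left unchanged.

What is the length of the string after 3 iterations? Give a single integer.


Answer: 96

Derivation:
Step 0: length = 3
Step 1: length = 9
Step 2: length = 30
Step 3: length = 96


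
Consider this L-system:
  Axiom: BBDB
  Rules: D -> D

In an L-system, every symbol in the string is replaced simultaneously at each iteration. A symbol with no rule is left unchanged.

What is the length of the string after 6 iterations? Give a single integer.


Answer: 4

Derivation:
Step 0: length = 4
Step 1: length = 4
Step 2: length = 4
Step 3: length = 4
Step 4: length = 4
Step 5: length = 4
Step 6: length = 4


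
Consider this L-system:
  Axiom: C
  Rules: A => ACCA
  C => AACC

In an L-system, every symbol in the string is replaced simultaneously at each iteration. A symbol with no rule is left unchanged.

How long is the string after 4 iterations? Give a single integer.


Answer: 256

Derivation:
Step 0: length = 1
Step 1: length = 4
Step 2: length = 16
Step 3: length = 64
Step 4: length = 256


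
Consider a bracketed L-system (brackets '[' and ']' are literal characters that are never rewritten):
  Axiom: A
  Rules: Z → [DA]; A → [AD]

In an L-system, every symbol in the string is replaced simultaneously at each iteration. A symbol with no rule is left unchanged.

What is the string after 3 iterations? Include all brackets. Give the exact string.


Answer: [[[AD]D]D]

Derivation:
Step 0: A
Step 1: [AD]
Step 2: [[AD]D]
Step 3: [[[AD]D]D]


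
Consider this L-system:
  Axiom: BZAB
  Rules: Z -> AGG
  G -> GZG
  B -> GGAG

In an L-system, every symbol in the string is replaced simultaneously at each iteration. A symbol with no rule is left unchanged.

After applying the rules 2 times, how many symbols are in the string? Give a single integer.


Answer: 28

Derivation:
Step 0: length = 4
Step 1: length = 12
Step 2: length = 28


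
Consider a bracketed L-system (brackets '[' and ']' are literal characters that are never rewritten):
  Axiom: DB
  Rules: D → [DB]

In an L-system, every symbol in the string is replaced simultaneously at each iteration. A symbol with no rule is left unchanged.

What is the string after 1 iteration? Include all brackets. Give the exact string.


Answer: [DB]B

Derivation:
Step 0: DB
Step 1: [DB]B


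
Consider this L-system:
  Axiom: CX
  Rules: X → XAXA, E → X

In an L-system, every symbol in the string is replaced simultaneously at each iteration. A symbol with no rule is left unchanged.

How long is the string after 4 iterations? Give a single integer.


Answer: 47

Derivation:
Step 0: length = 2
Step 1: length = 5
Step 2: length = 11
Step 3: length = 23
Step 4: length = 47


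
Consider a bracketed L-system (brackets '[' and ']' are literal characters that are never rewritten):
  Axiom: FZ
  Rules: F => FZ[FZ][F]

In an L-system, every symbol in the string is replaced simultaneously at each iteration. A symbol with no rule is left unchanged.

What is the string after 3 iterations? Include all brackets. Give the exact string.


Step 0: FZ
Step 1: FZ[FZ][F]Z
Step 2: FZ[FZ][F]Z[FZ[FZ][F]Z][FZ[FZ][F]]Z
Step 3: FZ[FZ][F]Z[FZ[FZ][F]Z][FZ[FZ][F]]Z[FZ[FZ][F]Z[FZ[FZ][F]Z][FZ[FZ][F]]Z][FZ[FZ][F]Z[FZ[FZ][F]Z][FZ[FZ][F]]]Z

Answer: FZ[FZ][F]Z[FZ[FZ][F]Z][FZ[FZ][F]]Z[FZ[FZ][F]Z[FZ[FZ][F]Z][FZ[FZ][F]]Z][FZ[FZ][F]Z[FZ[FZ][F]Z][FZ[FZ][F]]]Z


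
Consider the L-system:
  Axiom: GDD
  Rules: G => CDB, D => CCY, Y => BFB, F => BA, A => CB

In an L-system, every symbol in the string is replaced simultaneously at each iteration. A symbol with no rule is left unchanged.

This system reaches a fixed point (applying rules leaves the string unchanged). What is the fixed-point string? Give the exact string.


Answer: CCCBBCBBBCCBBCBBCCBBCBB

Derivation:
Step 0: GDD
Step 1: CDBCCYCCY
Step 2: CCCYBCCBFBCCBFB
Step 3: CCCBFBBCCBBABCCBBAB
Step 4: CCCBBABBCCBBCBBCCBBCBB
Step 5: CCCBBCBBBCCBBCBBCCBBCBB
Step 6: CCCBBCBBBCCBBCBBCCBBCBB  (unchanged — fixed point at step 5)


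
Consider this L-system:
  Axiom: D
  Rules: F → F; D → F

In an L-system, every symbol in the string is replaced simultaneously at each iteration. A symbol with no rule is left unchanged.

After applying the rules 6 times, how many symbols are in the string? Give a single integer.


Step 0: length = 1
Step 1: length = 1
Step 2: length = 1
Step 3: length = 1
Step 4: length = 1
Step 5: length = 1
Step 6: length = 1

Answer: 1


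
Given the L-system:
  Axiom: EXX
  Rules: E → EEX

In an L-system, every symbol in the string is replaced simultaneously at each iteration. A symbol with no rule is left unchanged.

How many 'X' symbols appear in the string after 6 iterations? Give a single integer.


Step 0: EXX  (2 'X')
Step 1: EEXXX  (3 'X')
Step 2: EEXEEXXXX  (5 'X')
Step 3: EEXEEXXEEXEEXXXXX  (9 'X')
Step 4: EEXEEXXEEXEEXXXEEXEEXXEEXEEXXXXXX  (17 'X')
Step 5: EEXEEXXEEXEEXXXEEXEEXXEEXEEXXXXEEXEEXXEEXEEXXXEEXEEXXEEXEEXXXXXXX  (33 'X')
Step 6: EEXEEXXEEXEEXXXEEXEEXXEEXEEXXXXEEXEEXXEEXEEXXXEEXEEXXEEXEEXXXXXEEXEEXXEEXEEXXXEEXEEXXEEXEEXXXXEEXEEXXEEXEEXXXEEXEEXXEEXEEXXXXXXXX  (65 'X')

Answer: 65


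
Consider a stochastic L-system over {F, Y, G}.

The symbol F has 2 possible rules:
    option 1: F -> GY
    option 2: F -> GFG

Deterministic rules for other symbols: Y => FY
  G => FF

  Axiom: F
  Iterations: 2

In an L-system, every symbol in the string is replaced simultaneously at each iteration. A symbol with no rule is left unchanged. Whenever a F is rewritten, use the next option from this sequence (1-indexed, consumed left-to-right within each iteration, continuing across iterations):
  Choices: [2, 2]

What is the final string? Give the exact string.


Step 0: F
Step 1: GFG  (used choices [2])
Step 2: FFGFGFF  (used choices [2])

Answer: FFGFGFF


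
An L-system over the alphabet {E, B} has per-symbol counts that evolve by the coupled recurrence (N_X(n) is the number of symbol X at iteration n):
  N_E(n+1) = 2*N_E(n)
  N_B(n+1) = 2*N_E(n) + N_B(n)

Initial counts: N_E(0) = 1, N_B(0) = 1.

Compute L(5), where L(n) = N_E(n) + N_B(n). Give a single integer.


Answer: 95

Derivation:
Step 0: N_E=1, N_B=1, L=2
Step 1: N_E=2, N_B=3, L=5
Step 2: N_E=4, N_B=7, L=11
Step 3: N_E=8, N_B=15, L=23
Step 4: N_E=16, N_B=31, L=47
Step 5: N_E=32, N_B=63, L=95


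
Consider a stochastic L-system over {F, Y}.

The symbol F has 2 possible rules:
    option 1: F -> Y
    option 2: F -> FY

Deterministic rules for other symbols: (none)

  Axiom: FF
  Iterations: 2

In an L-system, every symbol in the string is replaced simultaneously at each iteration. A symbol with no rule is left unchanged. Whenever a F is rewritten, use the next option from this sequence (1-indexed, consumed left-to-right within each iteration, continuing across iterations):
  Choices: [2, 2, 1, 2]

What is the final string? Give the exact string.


Answer: YYFYY

Derivation:
Step 0: FF
Step 1: FYFY  (used choices [2, 2])
Step 2: YYFYY  (used choices [1, 2])


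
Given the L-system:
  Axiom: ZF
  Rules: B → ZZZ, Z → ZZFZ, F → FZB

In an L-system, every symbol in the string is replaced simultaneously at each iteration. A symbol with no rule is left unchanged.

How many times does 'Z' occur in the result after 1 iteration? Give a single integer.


Step 0: ZF  (1 'Z')
Step 1: ZZFZFZB  (4 'Z')

Answer: 4


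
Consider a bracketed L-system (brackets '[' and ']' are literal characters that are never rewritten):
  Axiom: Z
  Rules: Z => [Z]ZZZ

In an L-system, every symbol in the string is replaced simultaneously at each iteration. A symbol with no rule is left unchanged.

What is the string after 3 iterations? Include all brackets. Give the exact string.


Step 0: Z
Step 1: [Z]ZZZ
Step 2: [[Z]ZZZ][Z]ZZZ[Z]ZZZ[Z]ZZZ
Step 3: [[[Z]ZZZ][Z]ZZZ[Z]ZZZ[Z]ZZZ][[Z]ZZZ][Z]ZZZ[Z]ZZZ[Z]ZZZ[[Z]ZZZ][Z]ZZZ[Z]ZZZ[Z]ZZZ[[Z]ZZZ][Z]ZZZ[Z]ZZZ[Z]ZZZ

Answer: [[[Z]ZZZ][Z]ZZZ[Z]ZZZ[Z]ZZZ][[Z]ZZZ][Z]ZZZ[Z]ZZZ[Z]ZZZ[[Z]ZZZ][Z]ZZZ[Z]ZZZ[Z]ZZZ[[Z]ZZZ][Z]ZZZ[Z]ZZZ[Z]ZZZ


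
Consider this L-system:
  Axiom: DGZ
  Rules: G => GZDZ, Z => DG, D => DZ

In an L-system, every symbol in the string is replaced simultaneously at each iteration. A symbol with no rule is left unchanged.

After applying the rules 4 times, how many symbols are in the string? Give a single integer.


Answer: 124

Derivation:
Step 0: length = 3
Step 1: length = 8
Step 2: length = 20
Step 3: length = 50
Step 4: length = 124


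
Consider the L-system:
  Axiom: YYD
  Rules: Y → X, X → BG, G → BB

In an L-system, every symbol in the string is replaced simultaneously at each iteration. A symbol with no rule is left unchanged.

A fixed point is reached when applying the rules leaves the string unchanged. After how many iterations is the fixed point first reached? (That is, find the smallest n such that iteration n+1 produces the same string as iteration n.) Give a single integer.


Step 0: YYD
Step 1: XXD
Step 2: BGBGD
Step 3: BBBBBBD
Step 4: BBBBBBD  (unchanged — fixed point at step 3)

Answer: 3


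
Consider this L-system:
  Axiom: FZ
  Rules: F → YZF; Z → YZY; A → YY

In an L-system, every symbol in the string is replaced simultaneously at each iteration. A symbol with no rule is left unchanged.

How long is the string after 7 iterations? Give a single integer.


Step 0: length = 2
Step 1: length = 6
Step 2: length = 12
Step 3: length = 20
Step 4: length = 30
Step 5: length = 42
Step 6: length = 56
Step 7: length = 72

Answer: 72


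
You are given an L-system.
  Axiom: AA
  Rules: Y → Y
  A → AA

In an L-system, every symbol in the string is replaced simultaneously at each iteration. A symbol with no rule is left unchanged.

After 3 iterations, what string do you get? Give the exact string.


Answer: AAAAAAAAAAAAAAAA

Derivation:
Step 0: AA
Step 1: AAAA
Step 2: AAAAAAAA
Step 3: AAAAAAAAAAAAAAAA


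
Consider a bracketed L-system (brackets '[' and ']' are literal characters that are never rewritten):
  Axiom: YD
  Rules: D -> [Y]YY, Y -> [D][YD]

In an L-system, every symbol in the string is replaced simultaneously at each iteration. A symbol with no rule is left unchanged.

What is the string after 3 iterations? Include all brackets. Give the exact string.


Answer: [[[D][YD]][D][YD][D][YD]][[[Y]YY][[D][YD][Y]YY][[D][YD]][D][YD][D][YD]][[[Y]YY][[D][YD][Y]YY]][[Y]YY][[D][YD][Y]YY][[Y]YY][[D][YD][Y]YY]

Derivation:
Step 0: YD
Step 1: [D][YD][Y]YY
Step 2: [[Y]YY][[D][YD][Y]YY][[D][YD]][D][YD][D][YD]
Step 3: [[[D][YD]][D][YD][D][YD]][[[Y]YY][[D][YD][Y]YY][[D][YD]][D][YD][D][YD]][[[Y]YY][[D][YD][Y]YY]][[Y]YY][[D][YD][Y]YY][[Y]YY][[D][YD][Y]YY]


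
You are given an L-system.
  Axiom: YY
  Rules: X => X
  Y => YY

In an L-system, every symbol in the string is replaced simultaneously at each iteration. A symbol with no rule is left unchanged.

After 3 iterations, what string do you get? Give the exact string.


Step 0: YY
Step 1: YYYY
Step 2: YYYYYYYY
Step 3: YYYYYYYYYYYYYYYY

Answer: YYYYYYYYYYYYYYYY


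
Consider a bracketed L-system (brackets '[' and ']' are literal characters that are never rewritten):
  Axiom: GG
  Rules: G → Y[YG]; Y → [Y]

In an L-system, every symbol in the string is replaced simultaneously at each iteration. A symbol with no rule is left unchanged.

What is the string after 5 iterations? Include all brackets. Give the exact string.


Step 0: GG
Step 1: Y[YG]Y[YG]
Step 2: [Y][[Y]Y[YG]][Y][[Y]Y[YG]]
Step 3: [[Y]][[[Y]][Y][[Y]Y[YG]]][[Y]][[[Y]][Y][[Y]Y[YG]]]
Step 4: [[[Y]]][[[[Y]]][[Y]][[[Y]][Y][[Y]Y[YG]]]][[[Y]]][[[[Y]]][[Y]][[[Y]][Y][[Y]Y[YG]]]]
Step 5: [[[[Y]]]][[[[[Y]]]][[[Y]]][[[[Y]]][[Y]][[[Y]][Y][[Y]Y[YG]]]]][[[[Y]]]][[[[[Y]]]][[[Y]]][[[[Y]]][[Y]][[[Y]][Y][[Y]Y[YG]]]]]

Answer: [[[[Y]]]][[[[[Y]]]][[[Y]]][[[[Y]]][[Y]][[[Y]][Y][[Y]Y[YG]]]]][[[[Y]]]][[[[[Y]]]][[[Y]]][[[[Y]]][[Y]][[[Y]][Y][[Y]Y[YG]]]]]


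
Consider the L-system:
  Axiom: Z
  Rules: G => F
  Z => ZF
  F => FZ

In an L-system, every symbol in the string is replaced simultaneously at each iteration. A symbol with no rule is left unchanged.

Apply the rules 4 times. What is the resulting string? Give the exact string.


Answer: ZFFZFZZFFZZFZFFZ

Derivation:
Step 0: Z
Step 1: ZF
Step 2: ZFFZ
Step 3: ZFFZFZZF
Step 4: ZFFZFZZFFZZFZFFZ


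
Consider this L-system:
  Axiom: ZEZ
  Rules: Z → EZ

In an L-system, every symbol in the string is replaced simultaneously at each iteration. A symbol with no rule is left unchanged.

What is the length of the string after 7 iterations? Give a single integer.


Step 0: length = 3
Step 1: length = 5
Step 2: length = 7
Step 3: length = 9
Step 4: length = 11
Step 5: length = 13
Step 6: length = 15
Step 7: length = 17

Answer: 17


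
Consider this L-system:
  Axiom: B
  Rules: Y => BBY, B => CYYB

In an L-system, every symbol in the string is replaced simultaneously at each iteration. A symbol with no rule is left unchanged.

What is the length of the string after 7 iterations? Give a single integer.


Step 0: length = 1
Step 1: length = 4
Step 2: length = 11
Step 3: length = 34
Step 4: length = 101
Step 5: length = 304
Step 6: length = 911
Step 7: length = 2734

Answer: 2734


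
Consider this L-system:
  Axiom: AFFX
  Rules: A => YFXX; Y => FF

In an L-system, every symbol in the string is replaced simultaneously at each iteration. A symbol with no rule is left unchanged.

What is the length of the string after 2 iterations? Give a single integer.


Answer: 8

Derivation:
Step 0: length = 4
Step 1: length = 7
Step 2: length = 8


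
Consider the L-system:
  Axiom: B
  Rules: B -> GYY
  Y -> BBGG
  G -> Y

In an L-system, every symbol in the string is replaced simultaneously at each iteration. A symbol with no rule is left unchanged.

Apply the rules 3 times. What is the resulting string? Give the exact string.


Step 0: B
Step 1: GYY
Step 2: YBBGGBBGG
Step 3: BBGGGYYGYYYYGYYGYYYY

Answer: BBGGGYYGYYYYGYYGYYYY


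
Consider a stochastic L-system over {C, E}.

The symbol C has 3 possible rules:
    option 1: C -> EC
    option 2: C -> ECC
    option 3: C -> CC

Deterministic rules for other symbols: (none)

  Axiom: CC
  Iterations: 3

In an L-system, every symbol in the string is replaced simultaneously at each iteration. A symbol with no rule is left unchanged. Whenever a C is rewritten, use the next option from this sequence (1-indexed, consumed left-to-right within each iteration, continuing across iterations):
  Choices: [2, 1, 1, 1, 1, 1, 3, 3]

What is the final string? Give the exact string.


Step 0: CC
Step 1: ECCEC  (used choices [2, 1])
Step 2: EECECEEC  (used choices [1, 1, 1])
Step 3: EEECECCEECC  (used choices [1, 3, 3])

Answer: EEECECCEECC


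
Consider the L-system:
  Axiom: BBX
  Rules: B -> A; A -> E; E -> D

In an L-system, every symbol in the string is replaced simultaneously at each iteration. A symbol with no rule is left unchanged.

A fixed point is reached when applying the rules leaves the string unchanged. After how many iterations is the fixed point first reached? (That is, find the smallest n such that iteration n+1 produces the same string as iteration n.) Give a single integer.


Step 0: BBX
Step 1: AAX
Step 2: EEX
Step 3: DDX
Step 4: DDX  (unchanged — fixed point at step 3)

Answer: 3


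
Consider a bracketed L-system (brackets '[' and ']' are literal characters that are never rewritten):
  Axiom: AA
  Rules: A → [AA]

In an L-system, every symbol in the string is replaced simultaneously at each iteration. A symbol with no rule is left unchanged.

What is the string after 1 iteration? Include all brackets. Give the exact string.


Answer: [AA][AA]

Derivation:
Step 0: AA
Step 1: [AA][AA]


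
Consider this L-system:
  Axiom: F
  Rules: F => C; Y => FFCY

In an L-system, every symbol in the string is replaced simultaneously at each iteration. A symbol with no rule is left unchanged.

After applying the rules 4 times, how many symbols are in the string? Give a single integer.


Step 0: length = 1
Step 1: length = 1
Step 2: length = 1
Step 3: length = 1
Step 4: length = 1

Answer: 1


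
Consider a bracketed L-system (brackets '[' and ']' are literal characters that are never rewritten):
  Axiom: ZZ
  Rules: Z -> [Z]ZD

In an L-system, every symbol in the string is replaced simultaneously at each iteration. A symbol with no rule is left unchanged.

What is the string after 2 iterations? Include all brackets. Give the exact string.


Step 0: ZZ
Step 1: [Z]ZD[Z]ZD
Step 2: [[Z]ZD][Z]ZDD[[Z]ZD][Z]ZDD

Answer: [[Z]ZD][Z]ZDD[[Z]ZD][Z]ZDD


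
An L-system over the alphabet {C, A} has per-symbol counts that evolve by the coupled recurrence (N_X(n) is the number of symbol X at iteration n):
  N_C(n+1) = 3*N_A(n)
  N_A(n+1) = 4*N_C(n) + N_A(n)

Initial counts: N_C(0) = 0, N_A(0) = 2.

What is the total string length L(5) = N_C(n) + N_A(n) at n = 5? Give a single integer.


Step 0: N_C=0, N_A=2, L=2
Step 1: N_C=6, N_A=2, L=8
Step 2: N_C=6, N_A=26, L=32
Step 3: N_C=78, N_A=50, L=128
Step 4: N_C=150, N_A=362, L=512
Step 5: N_C=1086, N_A=962, L=2048

Answer: 2048
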